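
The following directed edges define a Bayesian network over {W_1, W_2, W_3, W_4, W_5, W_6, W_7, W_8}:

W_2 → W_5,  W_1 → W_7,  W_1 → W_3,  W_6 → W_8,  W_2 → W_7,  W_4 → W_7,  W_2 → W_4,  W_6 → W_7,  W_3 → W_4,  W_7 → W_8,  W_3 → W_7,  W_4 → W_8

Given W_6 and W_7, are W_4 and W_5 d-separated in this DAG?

There are 6 undirected paths between W_4 and W_5; checking each against the conditioning set {W_6, W_7}:
Path 1: W_4 ← W_2 → W_5
  W_2 is a fork and W_2 is not conditioned on — no node blocks this path, so it is active.
Path 2: W_4 → W_8 ← W_7 ← W_2 → W_5
  W_8 is a collider here and neither W_8 nor any of its descendants is conditioned on, so the collider stays closed — the path is blocked at W_8.
Path 3: W_4 → W_8 ← W_6 → W_7 ← W_2 → W_5
  W_8 is a collider here and neither W_8 nor any of its descendants is conditioned on, so the collider stays closed — the path is blocked at W_8.
Path 4: W_4 ← W_3 → W_7 ← W_2 → W_5
  W_3 is a fork and W_3 is not conditioned on; W_7 is a collider and W_7 is conditioned on, which opens it; W_2 is a fork and W_2 is not conditioned on — no node blocks this path, so it is active.
Path 5: W_4 ← W_3 ← W_1 → W_7 ← W_2 → W_5
  W_3 is a chain and W_3 is not conditioned on; W_1 is a fork and W_1 is not conditioned on; W_7 is a collider and W_7 is conditioned on, which opens it; W_2 is a fork and W_2 is not conditioned on — no node blocks this path, so it is active.
Path 6: W_4 → W_7 ← W_2 → W_5
  W_7 is a collider and W_7 is conditioned on, which opens it; W_2 is a fork and W_2 is not conditioned on — no node blocks this path, so it is active.
Since the path W_4 ← W_2 → W_5 is active, W_4 and W_5 are not d-separated given {W_6, W_7}.

No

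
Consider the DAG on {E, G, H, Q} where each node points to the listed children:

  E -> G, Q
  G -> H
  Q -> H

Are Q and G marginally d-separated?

No

Enumerating the 2 paths from Q to G and testing each for blocking by ∅:
  1. Q ← E → G — E:fork[open] ⇒ active
  2. Q → H ← G — H:collider[blocks] ⇒ blocked
Since the path Q ← E → G is active, Q and G are not d-separated given ∅.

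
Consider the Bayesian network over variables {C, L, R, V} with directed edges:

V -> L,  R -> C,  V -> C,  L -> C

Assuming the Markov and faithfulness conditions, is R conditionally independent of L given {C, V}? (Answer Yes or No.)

No

2 paths connect R and L; each must be blocked for d-separation to hold:
Path 1: R → C ← V → L
  V is a fork here and V is conditioned on, so the path is blocked at V.
Path 2: R → C ← L
  C is a collider and C is conditioned on, which opens it — no node blocks this path, so it is active.
Because an active path exists, R and L are not d-separated.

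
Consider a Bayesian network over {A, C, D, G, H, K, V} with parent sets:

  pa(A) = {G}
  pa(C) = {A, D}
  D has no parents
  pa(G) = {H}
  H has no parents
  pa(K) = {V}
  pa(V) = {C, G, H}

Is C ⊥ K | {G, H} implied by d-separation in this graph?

3 paths connect C and K; each must be blocked for d-separation to hold:
  1. C → V → K — V:chain[open] ⇒ active
  2. C ← A ← G → V → K — A:chain[open]; G:fork[blocks]; V:chain[open] ⇒ blocked
  3. C ← A ← G ← H → V → K — A:chain[open]; G:chain[blocks]; H:fork[blocks]; V:chain[open] ⇒ blocked
At least one path is unblocked, so d-separation fails.

No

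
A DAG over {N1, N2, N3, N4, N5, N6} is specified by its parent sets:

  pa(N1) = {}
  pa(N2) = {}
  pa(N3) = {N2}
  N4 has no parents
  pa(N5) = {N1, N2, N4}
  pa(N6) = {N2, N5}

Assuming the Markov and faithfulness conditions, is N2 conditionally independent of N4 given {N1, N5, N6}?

2 paths connect N2 and N4; each must be blocked for d-separation to hold:
Path 1: N2 → N5 ← N4
  N5 is a collider and N5 is conditioned on, which opens it — no node blocks this path, so it is active.
Path 2: N2 → N6 ← N5 ← N4
  N5 is a chain here and N5 is conditioned on, so the path is blocked at N5.
Since the path N2 → N5 ← N4 is active, N2 and N4 are not d-separated given {N1, N5, N6}.

No — N2 and N4 are not d-separated given {N1, N5, N6}.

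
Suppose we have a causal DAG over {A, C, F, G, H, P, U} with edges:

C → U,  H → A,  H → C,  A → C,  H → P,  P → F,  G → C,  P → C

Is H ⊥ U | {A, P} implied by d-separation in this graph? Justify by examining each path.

No

There are 3 undirected paths between H and U; checking each against the conditioning set {A, P}:
Path 1: H → P → C → U
  P is a chain here and P is conditioned on, so the path is blocked at P.
Path 2: H → C → U
  C is a chain and C is not conditioned on — no node blocks this path, so it is active.
Path 3: H → A → C → U
  A is a chain here and A is conditioned on, so the path is blocked at A.
Since the path H → C → U is active, H and U are not d-separated given {A, P}.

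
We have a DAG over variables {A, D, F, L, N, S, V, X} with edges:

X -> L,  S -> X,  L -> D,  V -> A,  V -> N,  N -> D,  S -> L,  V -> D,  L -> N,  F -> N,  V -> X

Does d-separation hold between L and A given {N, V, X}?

Yes

6 paths connect L and A; each must be blocked for d-separation to hold:
Path 1: L → D ← N ← V → A
  D is a collider here and neither D nor any of its descendants is conditioned on, so the collider stays closed — the path is blocked at D.
Path 2: L → D ← V → A
  D is a collider here and neither D nor any of its descendants is conditioned on, so the collider stays closed — the path is blocked at D.
Path 3: L ← S → X ← V → A
  V is a fork here and V is conditioned on, so the path is blocked at V.
Path 4: L → N → D ← V → A
  N is a chain here and N is conditioned on, so the path is blocked at N.
Path 5: L → N ← V → A
  V is a fork here and V is conditioned on, so the path is blocked at V.
Path 6: L ← X ← V → A
  X is a chain here and X is conditioned on, so the path is blocked at X.
All paths are blocked; L ⊥ A | {N, V, X} holds.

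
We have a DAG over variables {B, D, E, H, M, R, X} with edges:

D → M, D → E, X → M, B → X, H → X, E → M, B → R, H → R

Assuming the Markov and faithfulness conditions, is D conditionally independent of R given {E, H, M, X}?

We examine all 4 paths between D and R:
  1. D → E → M ← X ← H → R — E:chain[blocks]; M:collider[open]; X:chain[blocks]; H:fork[blocks] ⇒ blocked
  2. D → E → M ← X ← B → R — E:chain[blocks]; M:collider[open]; X:chain[blocks]; B:fork[open] ⇒ blocked
  3. D → M ← X ← H → R — M:collider[open]; X:chain[blocks]; H:fork[blocks] ⇒ blocked
  4. D → M ← X ← B → R — M:collider[open]; X:chain[blocks]; B:fork[open] ⇒ blocked
Since every path is blocked, d-separation holds.

Yes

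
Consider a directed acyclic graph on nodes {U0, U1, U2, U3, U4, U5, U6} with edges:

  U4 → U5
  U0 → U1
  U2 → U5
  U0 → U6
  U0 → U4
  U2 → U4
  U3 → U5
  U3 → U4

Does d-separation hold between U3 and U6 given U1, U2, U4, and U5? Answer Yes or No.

Enumerating the 3 paths from U3 to U6 and testing each for blocking by {U1, U2, U4, U5}:
  1. U3 → U4 ← U0 → U6 — U4:collider[open]; U0:fork[open] ⇒ active
  2. U3 → U5 ← U2 → U4 ← U0 → U6 — U5:collider[open]; U2:fork[blocks]; U4:collider[open]; U0:fork[open] ⇒ blocked
  3. U3 → U5 ← U4 ← U0 → U6 — U5:collider[open]; U4:chain[blocks]; U0:fork[open] ⇒ blocked
Because an active path exists, U3 and U6 are not d-separated.

No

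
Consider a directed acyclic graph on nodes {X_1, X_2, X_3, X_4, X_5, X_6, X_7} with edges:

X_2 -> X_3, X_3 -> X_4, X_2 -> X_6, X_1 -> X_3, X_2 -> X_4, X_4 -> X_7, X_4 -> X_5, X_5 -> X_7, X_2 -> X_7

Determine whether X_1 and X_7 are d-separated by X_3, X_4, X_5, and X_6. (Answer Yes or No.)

There are 6 undirected paths between X_1 and X_7; checking each against the conditioning set {X_3, X_4, X_5, X_6}:
Path 1: X_1 → X_3 ← X_2 → X_4 → X_7
  X_4 is a chain here and X_4 is conditioned on, so the path is blocked at X_4.
Path 2: X_1 → X_3 ← X_2 → X_4 → X_5 → X_7
  X_4 is a chain here and X_4 is conditioned on, so the path is blocked at X_4.
Path 3: X_1 → X_3 ← X_2 → X_7
  X_3 is a collider and X_3 is conditioned on, which opens it; X_2 is a fork and X_2 is not conditioned on — no node blocks this path, so it is active.
Path 4: X_1 → X_3 → X_4 ← X_2 → X_7
  X_3 is a chain here and X_3 is conditioned on, so the path is blocked at X_3.
Path 5: X_1 → X_3 → X_4 → X_7
  X_3 is a chain here and X_3 is conditioned on, so the path is blocked at X_3.
Path 6: X_1 → X_3 → X_4 → X_5 → X_7
  X_3 is a chain here and X_3 is conditioned on, so the path is blocked at X_3.
Because an active path exists, X_1 and X_7 are not d-separated.

No — X_1 and X_7 are not d-separated given {X_3, X_4, X_5, X_6}.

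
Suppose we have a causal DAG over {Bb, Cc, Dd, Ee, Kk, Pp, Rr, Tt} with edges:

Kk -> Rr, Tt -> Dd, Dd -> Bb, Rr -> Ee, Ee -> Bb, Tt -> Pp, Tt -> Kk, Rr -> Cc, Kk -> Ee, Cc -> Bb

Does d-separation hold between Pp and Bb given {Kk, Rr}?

No

There are 5 undirected paths between Pp and Bb; checking each against the conditioning set {Kk, Rr}:
Path 1: Pp ← Tt → Kk → Ee ← Rr → Cc → Bb
  Kk is a chain here and Kk is conditioned on, so the path is blocked at Kk.
Path 2: Pp ← Tt → Kk → Ee → Bb
  Kk is a chain here and Kk is conditioned on, so the path is blocked at Kk.
Path 3: Pp ← Tt → Kk → Rr → Ee → Bb
  Kk is a chain here and Kk is conditioned on, so the path is blocked at Kk.
Path 4: Pp ← Tt → Kk → Rr → Cc → Bb
  Kk is a chain here and Kk is conditioned on, so the path is blocked at Kk.
Path 5: Pp ← Tt → Dd → Bb
  Tt is a fork and Tt is not conditioned on; Dd is a chain and Dd is not conditioned on — no node blocks this path, so it is active.
Since the path Pp ← Tt → Dd → Bb is active, Pp and Bb are not d-separated given {Kk, Rr}.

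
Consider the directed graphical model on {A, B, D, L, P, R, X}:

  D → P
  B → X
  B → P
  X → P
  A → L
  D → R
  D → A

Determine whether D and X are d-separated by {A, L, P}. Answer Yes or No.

No

We examine all 2 paths between D and X:
  1. D → P ← B → X — P:collider[open]; B:fork[open] ⇒ active
  2. D → P ← X — P:collider[open] ⇒ active
Since the path D → P ← B → X is active, D and X are not d-separated given {A, L, P}.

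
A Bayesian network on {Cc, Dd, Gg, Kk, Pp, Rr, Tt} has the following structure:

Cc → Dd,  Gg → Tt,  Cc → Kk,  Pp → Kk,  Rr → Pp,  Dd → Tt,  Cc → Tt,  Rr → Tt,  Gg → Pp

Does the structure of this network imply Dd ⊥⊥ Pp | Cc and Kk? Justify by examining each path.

Enumerating the 6 paths from Dd to Pp and testing each for blocking by {Cc, Kk}:
Path 1: Dd → Tt ← Gg → Pp
  Tt is a collider here and neither Tt nor any of its descendants is conditioned on, so the collider stays closed — the path is blocked at Tt.
Path 2: Dd → Tt ← Rr → Pp
  Tt is a collider here and neither Tt nor any of its descendants is conditioned on, so the collider stays closed — the path is blocked at Tt.
Path 3: Dd → Tt ← Cc → Kk ← Pp
  Tt is a collider here and neither Tt nor any of its descendants is conditioned on, so the collider stays closed — the path is blocked at Tt.
Path 4: Dd ← Cc → Kk ← Pp
  Cc is a fork here and Cc is conditioned on, so the path is blocked at Cc.
Path 5: Dd ← Cc → Tt ← Gg → Pp
  Cc is a fork here and Cc is conditioned on, so the path is blocked at Cc.
Path 6: Dd ← Cc → Tt ← Rr → Pp
  Cc is a fork here and Cc is conditioned on, so the path is blocked at Cc.
All paths are blocked; Dd ⊥ Pp | {Cc, Kk} holds.

Yes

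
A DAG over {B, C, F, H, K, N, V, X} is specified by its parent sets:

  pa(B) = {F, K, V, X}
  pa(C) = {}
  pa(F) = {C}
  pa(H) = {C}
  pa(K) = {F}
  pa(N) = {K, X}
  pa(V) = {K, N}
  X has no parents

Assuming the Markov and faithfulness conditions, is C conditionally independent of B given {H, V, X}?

No — C and B are not d-separated given {H, V, X}.

6 paths connect C and B; each must be blocked for d-separation to hold:
  1. C → F → K → V ← N ← X → B — F:chain[open]; K:chain[open]; V:collider[open]; N:chain[open]; X:fork[blocks] ⇒ blocked
  2. C → F → K → V → B — F:chain[open]; K:chain[open]; V:chain[blocks] ⇒ blocked
  3. C → F → K → N → V → B — F:chain[open]; K:chain[open]; N:chain[open]; V:chain[blocks] ⇒ blocked
  4. C → F → K → N ← X → B — F:chain[open]; K:chain[open]; N:collider[open]; X:fork[blocks] ⇒ blocked
  5. C → F → K → B — F:chain[open]; K:chain[open] ⇒ active
  6. C → F → B — F:chain[open] ⇒ active
Since the path C → F → K → B is active, C and B are not d-separated given {H, V, X}.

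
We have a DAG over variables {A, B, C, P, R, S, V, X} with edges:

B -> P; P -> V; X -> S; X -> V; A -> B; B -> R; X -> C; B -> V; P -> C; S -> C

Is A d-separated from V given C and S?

No — A and V are not d-separated given {C, S}.

4 paths connect A and V; each must be blocked for d-separation to hold:
Path 1: A → B → P → V
  B is a chain and B is not conditioned on; P is a chain and P is not conditioned on — no node blocks this path, so it is active.
Path 2: A → B → P → C ← S ← X → V
  S is a chain here and S is conditioned on, so the path is blocked at S.
Path 3: A → B → P → C ← X → V
  B is a chain and B is not conditioned on; P is a chain and P is not conditioned on; C is a collider and C is conditioned on, which opens it; X is a fork and X is not conditioned on — no node blocks this path, so it is active.
Path 4: A → B → V
  B is a chain and B is not conditioned on — no node blocks this path, so it is active.
At least one path is unblocked, so d-separation fails.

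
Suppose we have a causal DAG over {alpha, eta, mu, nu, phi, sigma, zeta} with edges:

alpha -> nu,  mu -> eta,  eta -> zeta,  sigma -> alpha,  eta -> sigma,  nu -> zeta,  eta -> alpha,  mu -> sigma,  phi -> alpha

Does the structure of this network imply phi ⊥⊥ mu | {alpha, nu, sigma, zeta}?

No

We examine all 6 paths between phi and mu:
Path 1: phi → alpha ← eta ← mu
  alpha is a collider and alpha is conditioned on, which opens it; eta is a chain and eta is not conditioned on — no node blocks this path, so it is active.
Path 2: phi → alpha ← eta → sigma ← mu
  alpha is a collider and alpha is conditioned on, which opens it; eta is a fork and eta is not conditioned on; sigma is a collider and sigma is conditioned on, which opens it — no node blocks this path, so it is active.
Path 3: phi → alpha ← sigma ← eta ← mu
  sigma is a chain here and sigma is conditioned on, so the path is blocked at sigma.
Path 4: phi → alpha ← sigma ← mu
  sigma is a chain here and sigma is conditioned on, so the path is blocked at sigma.
Path 5: phi → alpha → nu → zeta ← eta ← mu
  alpha is a chain here and alpha is conditioned on, so the path is blocked at alpha.
Path 6: phi → alpha → nu → zeta ← eta → sigma ← mu
  alpha is a chain here and alpha is conditioned on, so the path is blocked at alpha.
Because an active path exists, phi and mu are not d-separated.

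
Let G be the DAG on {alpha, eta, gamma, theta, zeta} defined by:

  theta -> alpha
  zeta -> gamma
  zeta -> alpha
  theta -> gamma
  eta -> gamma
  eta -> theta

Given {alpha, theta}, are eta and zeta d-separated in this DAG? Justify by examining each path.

There are 4 undirected paths between eta and zeta; checking each against the conditioning set {alpha, theta}:
Path 1: eta → gamma ← zeta
  gamma is a collider here and neither gamma nor any of its descendants is conditioned on, so the collider stays closed — the path is blocked at gamma.
Path 2: eta → gamma ← theta → alpha ← zeta
  gamma is a collider here and neither gamma nor any of its descendants is conditioned on, so the collider stays closed — the path is blocked at gamma.
Path 3: eta → theta → gamma ← zeta
  theta is a chain here and theta is conditioned on, so the path is blocked at theta.
Path 4: eta → theta → alpha ← zeta
  theta is a chain here and theta is conditioned on, so the path is blocked at theta.
Since every path is blocked, d-separation holds.

Yes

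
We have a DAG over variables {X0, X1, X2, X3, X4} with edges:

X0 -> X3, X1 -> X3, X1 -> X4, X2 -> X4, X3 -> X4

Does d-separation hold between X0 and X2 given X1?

Yes

We examine all 2 paths between X0 and X2:
Path 1: X0 → X3 ← X1 → X4 ← X2
  X3 is a collider here and neither X3 nor any of its descendants is conditioned on, so the collider stays closed — the path is blocked at X3.
Path 2: X0 → X3 → X4 ← X2
  X4 is a collider here and neither X4 nor any of its descendants is conditioned on, so the collider stays closed — the path is blocked at X4.
Every path is blocked, so X0 and X2 are d-separated given {X1}.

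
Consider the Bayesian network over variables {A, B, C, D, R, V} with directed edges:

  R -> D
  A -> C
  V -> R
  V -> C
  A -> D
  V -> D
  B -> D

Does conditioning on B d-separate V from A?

Yes — V and A are d-separated given {B}.

There are 3 undirected paths between V and A; checking each against the conditioning set {B}:
Path 1: V → D ← A
  D is a collider here and neither D nor any of its descendants is conditioned on, so the collider stays closed — the path is blocked at D.
Path 2: V → C ← A
  C is a collider here and neither C nor any of its descendants is conditioned on, so the collider stays closed — the path is blocked at C.
Path 3: V → R → D ← A
  D is a collider here and neither D nor any of its descendants is conditioned on, so the collider stays closed — the path is blocked at D.
Every path is blocked, so V and A are d-separated given {B}.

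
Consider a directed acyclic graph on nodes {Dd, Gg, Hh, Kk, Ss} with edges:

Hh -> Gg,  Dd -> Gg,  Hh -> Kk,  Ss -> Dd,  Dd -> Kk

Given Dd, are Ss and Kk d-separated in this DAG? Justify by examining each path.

Yes

2 paths connect Ss and Kk; each must be blocked for d-separation to hold:
Path 1: Ss → Dd → Gg ← Hh → Kk
  Dd is a chain here and Dd is conditioned on, so the path is blocked at Dd.
Path 2: Ss → Dd → Kk
  Dd is a chain here and Dd is conditioned on, so the path is blocked at Dd.
All paths are blocked; Ss ⊥ Kk | {Dd} holds.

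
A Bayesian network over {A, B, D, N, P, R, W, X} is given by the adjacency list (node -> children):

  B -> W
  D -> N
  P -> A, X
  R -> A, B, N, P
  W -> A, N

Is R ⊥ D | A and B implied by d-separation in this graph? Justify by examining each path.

There are 4 undirected paths between R and D; checking each against the conditioning set {A, B}:
Path 1: R → B → W → N ← D
  B is a chain here and B is conditioned on, so the path is blocked at B.
Path 2: R → A ← W → N ← D
  N is a collider here and neither N nor any of its descendants is conditioned on, so the collider stays closed — the path is blocked at N.
Path 3: R → P → A ← W → N ← D
  N is a collider here and neither N nor any of its descendants is conditioned on, so the collider stays closed — the path is blocked at N.
Path 4: R → N ← D
  N is a collider here and neither N nor any of its descendants is conditioned on, so the collider stays closed — the path is blocked at N.
Every path is blocked, so R and D are d-separated given {A, B}.

Yes — R and D are d-separated given {A, B}.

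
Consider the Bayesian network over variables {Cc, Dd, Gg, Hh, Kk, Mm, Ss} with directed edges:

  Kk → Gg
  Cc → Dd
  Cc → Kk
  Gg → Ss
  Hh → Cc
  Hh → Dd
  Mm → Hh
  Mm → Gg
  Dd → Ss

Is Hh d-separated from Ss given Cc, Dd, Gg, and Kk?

Yes

We examine all 6 paths between Hh and Ss:
  1. Hh → Cc → Dd → Ss — Cc:chain[blocks]; Dd:chain[blocks] ⇒ blocked
  2. Hh → Cc → Kk → Gg → Ss — Cc:chain[blocks]; Kk:chain[blocks]; Gg:chain[blocks] ⇒ blocked
  3. Hh → Dd → Ss — Dd:chain[blocks] ⇒ blocked
  4. Hh → Dd ← Cc → Kk → Gg → Ss — Dd:collider[open]; Cc:fork[blocks]; Kk:chain[blocks]; Gg:chain[blocks] ⇒ blocked
  5. Hh ← Mm → Gg → Ss — Mm:fork[open]; Gg:chain[blocks] ⇒ blocked
  6. Hh ← Mm → Gg ← Kk ← Cc → Dd → Ss — Mm:fork[open]; Gg:collider[open]; Kk:chain[blocks]; Cc:fork[blocks]; Dd:chain[blocks] ⇒ blocked
Since every path is blocked, d-separation holds.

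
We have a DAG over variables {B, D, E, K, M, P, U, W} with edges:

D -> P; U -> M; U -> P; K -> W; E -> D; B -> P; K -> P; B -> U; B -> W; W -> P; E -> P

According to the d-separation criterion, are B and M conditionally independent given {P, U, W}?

There are 4 undirected paths between B and M; checking each against the conditioning set {P, U, W}:
Path 1: B → P ← U → M
  U is a fork here and U is conditioned on, so the path is blocked at U.
Path 2: B → W → P ← U → M
  W is a chain here and W is conditioned on, so the path is blocked at W.
Path 3: B → W ← K → P ← U → M
  U is a fork here and U is conditioned on, so the path is blocked at U.
Path 4: B → U → M
  U is a chain here and U is conditioned on, so the path is blocked at U.
All paths are blocked; B ⊥ M | {P, U, W} holds.

Yes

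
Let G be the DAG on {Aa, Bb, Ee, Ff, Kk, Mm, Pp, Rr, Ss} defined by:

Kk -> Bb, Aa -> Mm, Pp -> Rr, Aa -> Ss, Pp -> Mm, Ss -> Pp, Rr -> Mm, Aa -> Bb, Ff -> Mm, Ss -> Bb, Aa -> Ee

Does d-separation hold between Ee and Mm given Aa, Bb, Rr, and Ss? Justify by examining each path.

5 paths connect Ee and Mm; each must be blocked for d-separation to hold:
  1. Ee ← Aa → Ss → Pp → Mm — Aa:fork[blocks]; Ss:chain[blocks]; Pp:chain[open] ⇒ blocked
  2. Ee ← Aa → Ss → Pp → Rr → Mm — Aa:fork[blocks]; Ss:chain[blocks]; Pp:chain[open]; Rr:chain[blocks] ⇒ blocked
  3. Ee ← Aa → Mm — Aa:fork[blocks] ⇒ blocked
  4. Ee ← Aa → Bb ← Ss → Pp → Mm — Aa:fork[blocks]; Bb:collider[open]; Ss:fork[blocks]; Pp:chain[open] ⇒ blocked
  5. Ee ← Aa → Bb ← Ss → Pp → Rr → Mm — Aa:fork[blocks]; Bb:collider[open]; Ss:fork[blocks]; Pp:chain[open]; Rr:chain[blocks] ⇒ blocked
All paths are blocked; Ee ⊥ Mm | {Aa, Bb, Rr, Ss} holds.

Yes — Ee and Mm are d-separated given {Aa, Bb, Rr, Ss}.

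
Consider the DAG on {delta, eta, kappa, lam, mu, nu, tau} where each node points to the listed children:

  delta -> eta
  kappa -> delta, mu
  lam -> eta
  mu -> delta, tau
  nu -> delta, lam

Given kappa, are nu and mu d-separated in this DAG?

We examine all 4 paths between nu and mu:
  1. nu → lam → eta ← delta ← kappa → mu — lam:chain[open]; eta:collider[blocks]; delta:chain[open]; kappa:fork[blocks] ⇒ blocked
  2. nu → lam → eta ← delta ← mu — lam:chain[open]; eta:collider[blocks]; delta:chain[open] ⇒ blocked
  3. nu → delta ← kappa → mu — delta:collider[blocks]; kappa:fork[blocks] ⇒ blocked
  4. nu → delta ← mu — delta:collider[blocks] ⇒ blocked
Every path is blocked, so nu and mu are d-separated given {kappa}.

Yes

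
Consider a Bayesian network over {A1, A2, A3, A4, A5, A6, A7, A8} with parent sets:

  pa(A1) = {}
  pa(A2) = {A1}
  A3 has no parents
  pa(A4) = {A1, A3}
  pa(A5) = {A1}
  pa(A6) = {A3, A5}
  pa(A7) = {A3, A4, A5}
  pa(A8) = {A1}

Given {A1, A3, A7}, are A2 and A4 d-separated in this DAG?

5 paths connect A2 and A4; each must be blocked for d-separation to hold:
Path 1: A2 ← A1 → A4
  A1 is a fork here and A1 is conditioned on, so the path is blocked at A1.
Path 2: A2 ← A1 → A5 → A6 ← A3 → A4
  A1 is a fork here and A1 is conditioned on, so the path is blocked at A1.
Path 3: A2 ← A1 → A5 → A6 ← A3 → A7 ← A4
  A1 is a fork here and A1 is conditioned on, so the path is blocked at A1.
Path 4: A2 ← A1 → A5 → A7 ← A3 → A4
  A1 is a fork here and A1 is conditioned on, so the path is blocked at A1.
Path 5: A2 ← A1 → A5 → A7 ← A4
  A1 is a fork here and A1 is conditioned on, so the path is blocked at A1.
Every path is blocked, so A2 and A4 are d-separated given {A1, A3, A7}.

Yes — A2 and A4 are d-separated given {A1, A3, A7}.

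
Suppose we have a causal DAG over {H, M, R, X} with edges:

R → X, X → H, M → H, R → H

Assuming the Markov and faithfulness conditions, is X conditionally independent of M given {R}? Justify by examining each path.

Yes — X and M are d-separated given {R}.

Enumerating the 2 paths from X to M and testing each for blocking by {R}:
  1. X ← R → H ← M — R:fork[blocks]; H:collider[blocks] ⇒ blocked
  2. X → H ← M — H:collider[blocks] ⇒ blocked
Every path is blocked, so X and M are d-separated given {R}.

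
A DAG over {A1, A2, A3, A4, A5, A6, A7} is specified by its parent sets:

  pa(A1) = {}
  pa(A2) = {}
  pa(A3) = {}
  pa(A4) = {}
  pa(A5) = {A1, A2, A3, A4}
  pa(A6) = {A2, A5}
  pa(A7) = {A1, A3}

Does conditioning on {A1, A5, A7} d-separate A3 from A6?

No

Enumerating the 4 paths from A3 to A6 and testing each for blocking by {A1, A5, A7}:
Path 1: A3 → A5 → A6
  A5 is a chain here and A5 is conditioned on, so the path is blocked at A5.
Path 2: A3 → A5 ← A2 → A6
  A5 is a collider and A5 is conditioned on, which opens it; A2 is a fork and A2 is not conditioned on — no node blocks this path, so it is active.
Path 3: A3 → A7 ← A1 → A5 → A6
  A1 is a fork here and A1 is conditioned on, so the path is blocked at A1.
Path 4: A3 → A7 ← A1 → A5 ← A2 → A6
  A1 is a fork here and A1 is conditioned on, so the path is blocked at A1.
At least one path is unblocked, so d-separation fails.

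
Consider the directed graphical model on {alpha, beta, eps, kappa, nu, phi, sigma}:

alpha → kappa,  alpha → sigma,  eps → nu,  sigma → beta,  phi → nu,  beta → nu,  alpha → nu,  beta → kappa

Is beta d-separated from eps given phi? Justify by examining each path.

Yes

We examine all 3 paths between beta and eps:
Path 1: beta ← sigma ← alpha → nu ← eps
  nu is a collider here and neither nu nor any of its descendants is conditioned on, so the collider stays closed — the path is blocked at nu.
Path 2: beta → kappa ← alpha → nu ← eps
  kappa is a collider here and neither kappa nor any of its descendants is conditioned on, so the collider stays closed — the path is blocked at kappa.
Path 3: beta → nu ← eps
  nu is a collider here and neither nu nor any of its descendants is conditioned on, so the collider stays closed — the path is blocked at nu.
Since every path is blocked, d-separation holds.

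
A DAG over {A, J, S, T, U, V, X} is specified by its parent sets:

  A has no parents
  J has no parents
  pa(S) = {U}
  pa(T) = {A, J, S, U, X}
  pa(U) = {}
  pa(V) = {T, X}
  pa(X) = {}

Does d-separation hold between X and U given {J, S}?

Yes

There are 4 undirected paths between X and U; checking each against the conditioning set {J, S}:
Path 1: X → V ← T ← U
  V is a collider here and neither V nor any of its descendants is conditioned on, so the collider stays closed — the path is blocked at V.
Path 2: X → V ← T ← S ← U
  V is a collider here and neither V nor any of its descendants is conditioned on, so the collider stays closed — the path is blocked at V.
Path 3: X → T ← U
  T is a collider here and neither T nor any of its descendants is conditioned on, so the collider stays closed — the path is blocked at T.
Path 4: X → T ← S ← U
  T is a collider here and neither T nor any of its descendants is conditioned on, so the collider stays closed — the path is blocked at T.
Since every path is blocked, d-separation holds.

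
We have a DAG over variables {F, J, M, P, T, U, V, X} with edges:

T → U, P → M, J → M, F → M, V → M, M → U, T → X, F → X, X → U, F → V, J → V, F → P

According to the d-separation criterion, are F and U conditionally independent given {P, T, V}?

We examine all 6 paths between F and U:
  1. F → V ← J → M → U — V:collider[open]; J:fork[open]; M:chain[open] ⇒ active
  2. F → V → M → U — V:chain[blocks]; M:chain[open] ⇒ blocked
  3. F → P → M → U — P:chain[blocks]; M:chain[open] ⇒ blocked
  4. F → X → U — X:chain[open] ⇒ active
  5. F → X ← T → U — X:collider[blocks]; T:fork[blocks] ⇒ blocked
  6. F → M → U — M:chain[open] ⇒ active
Because an active path exists, F and U are not d-separated.

No — F and U are not d-separated given {P, T, V}.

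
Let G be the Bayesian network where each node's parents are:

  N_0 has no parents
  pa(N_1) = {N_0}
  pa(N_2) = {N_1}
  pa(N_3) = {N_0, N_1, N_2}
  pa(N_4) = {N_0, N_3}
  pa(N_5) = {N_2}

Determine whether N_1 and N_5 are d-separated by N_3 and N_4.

4 paths connect N_1 and N_5; each must be blocked for d-separation to hold:
Path 1: N_1 → N_2 → N_5
  N_2 is a chain and N_2 is not conditioned on — no node blocks this path, so it is active.
Path 2: N_1 ← N_0 → N_4 ← N_3 ← N_2 → N_5
  N_3 is a chain here and N_3 is conditioned on, so the path is blocked at N_3.
Path 3: N_1 ← N_0 → N_3 ← N_2 → N_5
  N_0 is a fork and N_0 is not conditioned on; N_3 is a collider and N_3 is conditioned on, which opens it; N_2 is a fork and N_2 is not conditioned on — no node blocks this path, so it is active.
Path 4: N_1 → N_3 ← N_2 → N_5
  N_3 is a collider and N_3 is conditioned on, which opens it; N_2 is a fork and N_2 is not conditioned on — no node blocks this path, so it is active.
Since the path N_1 → N_2 → N_5 is active, N_1 and N_5 are not d-separated given {N_3, N_4}.

No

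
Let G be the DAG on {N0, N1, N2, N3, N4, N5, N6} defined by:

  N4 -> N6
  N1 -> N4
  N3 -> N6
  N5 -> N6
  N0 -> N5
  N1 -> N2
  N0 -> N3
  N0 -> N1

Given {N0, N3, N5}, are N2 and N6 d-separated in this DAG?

There are 3 undirected paths between N2 and N6; checking each against the conditioning set {N0, N3, N5}:
Path 1: N2 ← N1 → N4 → N6
  N1 is a fork and N1 is not conditioned on; N4 is a chain and N4 is not conditioned on — no node blocks this path, so it is active.
Path 2: N2 ← N1 ← N0 → N5 → N6
  N0 is a fork here and N0 is conditioned on, so the path is blocked at N0.
Path 3: N2 ← N1 ← N0 → N3 → N6
  N0 is a fork here and N0 is conditioned on, so the path is blocked at N0.
Because an active path exists, N2 and N6 are not d-separated.

No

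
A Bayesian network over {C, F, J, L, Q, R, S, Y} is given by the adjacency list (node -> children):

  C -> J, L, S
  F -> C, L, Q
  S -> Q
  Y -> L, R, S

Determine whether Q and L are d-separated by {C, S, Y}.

Enumerating the 6 paths from Q to L and testing each for blocking by {C, S, Y}:
Path 1: Q ← F → C → S ← Y → L
  C is a chain here and C is conditioned on, so the path is blocked at C.
Path 2: Q ← F → C → L
  C is a chain here and C is conditioned on, so the path is blocked at C.
Path 3: Q ← F → L
  F is a fork and F is not conditioned on — no node blocks this path, so it is active.
Path 4: Q ← S ← Y → L
  S is a chain here and S is conditioned on, so the path is blocked at S.
Path 5: Q ← S ← C ← F → L
  S is a chain here and S is conditioned on, so the path is blocked at S.
Path 6: Q ← S ← C → L
  S is a chain here and S is conditioned on, so the path is blocked at S.
At least one path is unblocked, so d-separation fails.

No — Q and L are not d-separated given {C, S, Y}.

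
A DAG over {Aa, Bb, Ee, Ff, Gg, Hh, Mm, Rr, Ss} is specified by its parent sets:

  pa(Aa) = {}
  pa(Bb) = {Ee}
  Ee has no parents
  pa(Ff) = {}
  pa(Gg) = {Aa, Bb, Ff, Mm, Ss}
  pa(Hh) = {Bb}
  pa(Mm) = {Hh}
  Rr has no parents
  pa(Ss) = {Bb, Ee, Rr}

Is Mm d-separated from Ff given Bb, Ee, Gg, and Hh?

Enumerating the 4 paths from Mm to Ff and testing each for blocking by {Bb, Ee, Gg, Hh}:
Path 1: Mm ← Hh ← Bb → Ss → Gg ← Ff
  Hh is a chain here and Hh is conditioned on, so the path is blocked at Hh.
Path 2: Mm ← Hh ← Bb → Gg ← Ff
  Hh is a chain here and Hh is conditioned on, so the path is blocked at Hh.
Path 3: Mm ← Hh ← Bb ← Ee → Ss → Gg ← Ff
  Hh is a chain here and Hh is conditioned on, so the path is blocked at Hh.
Path 4: Mm → Gg ← Ff
  Gg is a collider and Gg is conditioned on, which opens it — no node blocks this path, so it is active.
Because an active path exists, Mm and Ff are not d-separated.

No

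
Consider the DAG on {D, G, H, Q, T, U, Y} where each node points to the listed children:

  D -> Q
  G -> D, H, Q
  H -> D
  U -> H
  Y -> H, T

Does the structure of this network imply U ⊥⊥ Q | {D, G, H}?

Yes — U and Q are d-separated given {D, G, H}.

Enumerating the 4 paths from U to Q and testing each for blocking by {D, G, H}:
Path 1: U → H → D ← G → Q
  H is a chain here and H is conditioned on, so the path is blocked at H.
Path 2: U → H → D → Q
  H is a chain here and H is conditioned on, so the path is blocked at H.
Path 3: U → H ← G → D → Q
  G is a fork here and G is conditioned on, so the path is blocked at G.
Path 4: U → H ← G → Q
  G is a fork here and G is conditioned on, so the path is blocked at G.
Since every path is blocked, d-separation holds.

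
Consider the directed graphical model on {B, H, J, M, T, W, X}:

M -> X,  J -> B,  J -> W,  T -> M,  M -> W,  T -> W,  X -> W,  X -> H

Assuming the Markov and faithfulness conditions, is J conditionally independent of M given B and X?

Yes — J and M are d-separated given {B, X}.

We examine all 3 paths between J and M:
  1. J → W ← M — W:collider[blocks] ⇒ blocked
  2. J → W ← T → M — W:collider[blocks]; T:fork[open] ⇒ blocked
  3. J → W ← X ← M — W:collider[blocks]; X:chain[blocks] ⇒ blocked
Every path is blocked, so J and M are d-separated given {B, X}.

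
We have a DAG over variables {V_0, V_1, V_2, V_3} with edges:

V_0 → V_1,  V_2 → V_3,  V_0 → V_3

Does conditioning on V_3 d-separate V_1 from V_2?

No — V_1 and V_2 are not d-separated given {V_3}.

The only undirected path from V_1 to V_2 is:
  1. V_1 ← V_0 → V_3 ← V_2 — V_0:fork[open]; V_3:collider[open] ⇒ active
Since the path V_1 ← V_0 → V_3 ← V_2 is active, V_1 and V_2 are not d-separated given {V_3}.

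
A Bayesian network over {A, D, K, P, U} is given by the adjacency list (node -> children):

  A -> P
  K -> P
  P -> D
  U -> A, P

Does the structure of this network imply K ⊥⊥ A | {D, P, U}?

No

2 paths connect K and A; each must be blocked for d-separation to hold:
Path 1: K → P ← A
  P is a collider and P is conditioned on, which opens it — no node blocks this path, so it is active.
Path 2: K → P ← U → A
  U is a fork here and U is conditioned on, so the path is blocked at U.
At least one path is unblocked, so d-separation fails.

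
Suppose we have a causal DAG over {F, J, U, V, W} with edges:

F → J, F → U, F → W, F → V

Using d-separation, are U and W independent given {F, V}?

There is one path between U and W:
Path 1: U ← F → W
  F is a fork here and F is conditioned on, so the path is blocked at F.
Every path is blocked, so U and W are d-separated given {F, V}.

Yes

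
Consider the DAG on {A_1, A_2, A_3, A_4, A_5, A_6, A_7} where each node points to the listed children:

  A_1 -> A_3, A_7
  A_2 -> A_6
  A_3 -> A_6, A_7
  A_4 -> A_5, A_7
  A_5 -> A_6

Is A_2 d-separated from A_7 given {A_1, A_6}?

No

3 paths connect A_2 and A_7; each must be blocked for d-separation to hold:
Path 1: A_2 → A_6 ← A_3 ← A_1 → A_7
  A_1 is a fork here and A_1 is conditioned on, so the path is blocked at A_1.
Path 2: A_2 → A_6 ← A_3 → A_7
  A_6 is a collider and A_6 is conditioned on, which opens it; A_3 is a fork and A_3 is not conditioned on — no node blocks this path, so it is active.
Path 3: A_2 → A_6 ← A_5 ← A_4 → A_7
  A_6 is a collider and A_6 is conditioned on, which opens it; A_5 is a chain and A_5 is not conditioned on; A_4 is a fork and A_4 is not conditioned on — no node blocks this path, so it is active.
Because an active path exists, A_2 and A_7 are not d-separated.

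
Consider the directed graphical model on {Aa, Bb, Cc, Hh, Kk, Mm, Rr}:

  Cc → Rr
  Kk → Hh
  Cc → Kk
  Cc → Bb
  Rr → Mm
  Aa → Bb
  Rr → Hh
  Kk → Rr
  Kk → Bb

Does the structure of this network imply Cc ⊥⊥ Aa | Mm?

There are 4 undirected paths between Cc and Aa; checking each against the conditioning set {Mm}:
Path 1: Cc → Bb ← Aa
  Bb is a collider here and neither Bb nor any of its descendants is conditioned on, so the collider stays closed — the path is blocked at Bb.
Path 2: Cc → Kk → Bb ← Aa
  Bb is a collider here and neither Bb nor any of its descendants is conditioned on, so the collider stays closed — the path is blocked at Bb.
Path 3: Cc → Rr → Hh ← Kk → Bb ← Aa
  Hh is a collider here and neither Hh nor any of its descendants is conditioned on, so the collider stays closed — the path is blocked at Hh.
Path 4: Cc → Rr ← Kk → Bb ← Aa
  Bb is a collider here and neither Bb nor any of its descendants is conditioned on, so the collider stays closed — the path is blocked at Bb.
Since every path is blocked, d-separation holds.

Yes — Cc and Aa are d-separated given {Mm}.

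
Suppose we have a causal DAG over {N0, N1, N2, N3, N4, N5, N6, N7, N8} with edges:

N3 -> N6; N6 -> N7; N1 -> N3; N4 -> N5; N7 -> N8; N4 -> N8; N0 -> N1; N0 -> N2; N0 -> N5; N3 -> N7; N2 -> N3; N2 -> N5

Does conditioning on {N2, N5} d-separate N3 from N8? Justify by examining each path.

6 paths connect N3 and N8; each must be blocked for d-separation to hold:
Path 1: N3 → N7 → N8
  N7 is a chain and N7 is not conditioned on — no node blocks this path, so it is active.
Path 2: N3 ← N1 ← N0 → N5 ← N4 → N8
  N1 is a chain and N1 is not conditioned on; N0 is a fork and N0 is not conditioned on; N5 is a collider and N5 is conditioned on, which opens it; N4 is a fork and N4 is not conditioned on — no node blocks this path, so it is active.
Path 3: N3 ← N1 ← N0 → N2 → N5 ← N4 → N8
  N2 is a chain here and N2 is conditioned on, so the path is blocked at N2.
Path 4: N3 → N6 → N7 → N8
  N6 is a chain and N6 is not conditioned on; N7 is a chain and N7 is not conditioned on — no node blocks this path, so it is active.
Path 5: N3 ← N2 → N5 ← N4 → N8
  N2 is a fork here and N2 is conditioned on, so the path is blocked at N2.
Path 6: N3 ← N2 ← N0 → N5 ← N4 → N8
  N2 is a chain here and N2 is conditioned on, so the path is blocked at N2.
At least one path is unblocked, so d-separation fails.

No — N3 and N8 are not d-separated given {N2, N5}.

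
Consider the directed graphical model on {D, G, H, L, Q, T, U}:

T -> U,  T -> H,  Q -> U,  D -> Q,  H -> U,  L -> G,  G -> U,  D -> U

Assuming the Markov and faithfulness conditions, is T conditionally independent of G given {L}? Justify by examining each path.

2 paths connect T and G; each must be blocked for d-separation to hold:
Path 1: T → H → U ← G
  U is a collider here and neither U nor any of its descendants is conditioned on, so the collider stays closed — the path is blocked at U.
Path 2: T → U ← G
  U is a collider here and neither U nor any of its descendants is conditioned on, so the collider stays closed — the path is blocked at U.
All paths are blocked; T ⊥ G | {L} holds.

Yes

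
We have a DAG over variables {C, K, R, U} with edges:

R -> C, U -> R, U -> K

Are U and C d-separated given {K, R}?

Yes

Only one path connects U and C:
  1. U → R → C — R:chain[blocks] ⇒ blocked
Every path is blocked, so U and C are d-separated given {K, R}.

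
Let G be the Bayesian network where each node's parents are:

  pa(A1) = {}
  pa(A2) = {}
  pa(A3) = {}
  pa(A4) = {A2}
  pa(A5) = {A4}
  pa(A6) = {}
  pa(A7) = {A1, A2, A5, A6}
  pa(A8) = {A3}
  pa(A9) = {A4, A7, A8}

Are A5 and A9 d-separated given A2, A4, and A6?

We examine all 4 paths between A5 and A9:
  1. A5 → A7 ← A2 → A4 → A9 — A7:collider[blocks]; A2:fork[blocks]; A4:chain[blocks] ⇒ blocked
  2. A5 → A7 → A9 — A7:chain[open] ⇒ active
  3. A5 ← A4 ← A2 → A7 → A9 — A4:chain[blocks]; A2:fork[blocks]; A7:chain[open] ⇒ blocked
  4. A5 ← A4 → A9 — A4:fork[blocks] ⇒ blocked
At least one path is unblocked, so d-separation fails.

No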